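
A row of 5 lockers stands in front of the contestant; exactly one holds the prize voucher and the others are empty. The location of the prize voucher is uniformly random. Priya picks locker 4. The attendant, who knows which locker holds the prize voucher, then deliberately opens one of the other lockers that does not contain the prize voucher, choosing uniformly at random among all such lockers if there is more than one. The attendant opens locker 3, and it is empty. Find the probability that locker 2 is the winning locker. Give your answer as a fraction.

Condition on the true location of the prize voucher.
If it is in any of lockers 1, 2, and 5 (prior 1/5 each): the attendant has 3 equally likely choices, so probability 1/3; weight (1/5)·(1/3) = 1/15 each.
If it is in locker 3 (prior 1/5): the attendant opened locker 3, so this case is ruled out; weight (1/5)·0 = 0.
If it is in locker 4 (prior 1/5): the attendant has 4 equally likely choices, so probability 1/4; weight (1/5)·(1/4) = 1/20.
The weights sum to 1/4.
So P(the prize voucher in locker 2 | the attendant opened locker 3) = (1/15) / (1/4) = 4/15.

4/15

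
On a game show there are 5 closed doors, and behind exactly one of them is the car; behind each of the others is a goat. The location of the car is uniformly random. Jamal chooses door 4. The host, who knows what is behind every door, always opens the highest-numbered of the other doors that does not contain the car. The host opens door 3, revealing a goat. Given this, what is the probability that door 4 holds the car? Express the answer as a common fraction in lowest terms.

Apply Bayes' rule, conditioning on where the car actually is.
If it is behind any of doors 1, 2, and 4 (prior 1/5 each): the host would have opened door 5 instead, probability 0; weight (1/5)·0 = 0 each.
If it is behind door 3 (prior 1/5): the host opened door 3, so this case is ruled out; weight (1/5)·0 = 0.
If it is behind door 5 (prior 1/5): door 3 is the highest-numbered option available, probability 1; weight (1/5)·1 = 1/5.
The weights sum to 1/5.
So P(the car behind door 4 | the host opened door 3) = 0 / (1/5) = 0.

0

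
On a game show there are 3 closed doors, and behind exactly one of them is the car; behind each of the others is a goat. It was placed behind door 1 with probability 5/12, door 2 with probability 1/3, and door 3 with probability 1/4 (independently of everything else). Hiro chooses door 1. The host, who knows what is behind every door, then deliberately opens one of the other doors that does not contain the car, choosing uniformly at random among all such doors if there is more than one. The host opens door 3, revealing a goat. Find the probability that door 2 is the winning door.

Consider each possible location of the car in turn.
If it is behind door 1 (prior 5/12): the host has 2 equally likely choices, so probability 1/2; weight (5/12)·(1/2) = 5/24.
If it is behind door 2 (prior 1/3): the host has no choice, probability 1; weight (1/3)·1 = 1/3.
If it is behind door 3 (prior 1/4): the host opened door 3, so this case is ruled out; weight (1/4)·0 = 0.
The weights sum to 13/24.
So P(the car behind door 2 | the host opened door 3) = (1/3) / (13/24) = 8/13.

8/13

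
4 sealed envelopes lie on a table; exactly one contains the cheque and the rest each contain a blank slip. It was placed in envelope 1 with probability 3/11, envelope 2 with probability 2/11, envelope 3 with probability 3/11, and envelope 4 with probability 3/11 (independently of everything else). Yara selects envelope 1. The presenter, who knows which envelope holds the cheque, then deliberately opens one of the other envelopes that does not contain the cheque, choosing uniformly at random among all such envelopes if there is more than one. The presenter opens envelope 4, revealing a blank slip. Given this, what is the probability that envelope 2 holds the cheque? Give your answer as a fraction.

2/7

Apply Bayes' rule, conditioning on where the cheque actually is.
If it is in envelope 1 (prior 3/11): the presenter has 3 equally likely choices, so probability 1/3; weight (3/11)·(1/3) = 1/11.
If it is in envelope 2 (prior 2/11): the presenter has 2 equally likely choices, so probability 1/2; weight (2/11)·(1/2) = 1/11.
If it is in envelope 3 (prior 3/11): the presenter has 2 equally likely choices, so probability 1/2; weight (3/11)·(1/2) = 3/22.
If it is in envelope 4 (prior 3/11): the presenter opened envelope 4, so this case is ruled out; weight (3/11)·0 = 0.
The weights sum to 7/22.
So P(the cheque in envelope 2 | the presenter opened envelope 4) = (1/11) / (7/22) = 2/7.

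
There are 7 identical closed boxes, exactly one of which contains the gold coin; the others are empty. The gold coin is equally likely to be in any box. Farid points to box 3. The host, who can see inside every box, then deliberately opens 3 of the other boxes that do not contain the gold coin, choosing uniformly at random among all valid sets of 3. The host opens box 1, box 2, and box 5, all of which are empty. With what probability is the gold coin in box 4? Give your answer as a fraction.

2/7

Condition on the true location of the gold coin.
If it is in any of boxes 1, 2, and 5 (prior 1/7 each): that box was opened and seen not to hold the prize — ruled out; weight (1/7)·0 = 0 each.
If it is in box 3 (prior 1/7): the host has 20 equally likely choices, so probability 1/20; weight (1/7)·(1/20) = 1/140.
If it is in any of boxes 4, 6, and 7 (prior 1/7 each): the host has 10 equally likely choices, so probability 1/10; weight (1/7)·(1/10) = 1/70 each.
The weights sum to 1/20.
So P(the gold coin in box 4 | the host opened box 1, box 2, and box 5) = (1/70) / (1/20) = 2/7.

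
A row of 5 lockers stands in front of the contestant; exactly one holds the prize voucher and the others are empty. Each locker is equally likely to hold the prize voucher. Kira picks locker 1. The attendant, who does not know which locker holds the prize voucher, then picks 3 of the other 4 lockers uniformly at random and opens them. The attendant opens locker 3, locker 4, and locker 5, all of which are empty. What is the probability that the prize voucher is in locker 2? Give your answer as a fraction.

1/2

Because the attendant chose which lockers to open without knowing where the prize voucher is, the choice is independent of the prize location. Learning that none of the 3 opened lockers holds the prize voucher simply rules out those 3 locations and leaves the remaining 2 lockers still equally likely by symmetry.
So P(the prize voucher in locker 2) = 1/2.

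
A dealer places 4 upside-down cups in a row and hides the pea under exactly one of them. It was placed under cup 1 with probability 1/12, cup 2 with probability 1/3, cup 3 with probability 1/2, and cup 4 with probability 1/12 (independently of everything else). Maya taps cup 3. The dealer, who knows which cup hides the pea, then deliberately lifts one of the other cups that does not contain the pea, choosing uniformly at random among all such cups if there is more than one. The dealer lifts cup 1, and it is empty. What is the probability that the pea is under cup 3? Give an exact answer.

4/9

Condition on the true location of the pea.
If it is under cup 1 (prior 1/12): the dealer opened cup 1, so this case is ruled out; weight (1/12)·0 = 0.
If it is under cup 2 (prior 1/3): the dealer has 2 equally likely choices, so probability 1/2; weight (1/3)·(1/2) = 1/6.
If it is under cup 3 (prior 1/2): the dealer has 3 equally likely choices, so probability 1/3; weight (1/2)·(1/3) = 1/6.
If it is under cup 4 (prior 1/12): the dealer has 2 equally likely choices, so probability 1/2; weight (1/12)·(1/2) = 1/24.
The weights sum to 3/8.
So P(the pea under cup 3 | the dealer opened cup 1) = (1/6) / (3/8) = 4/9.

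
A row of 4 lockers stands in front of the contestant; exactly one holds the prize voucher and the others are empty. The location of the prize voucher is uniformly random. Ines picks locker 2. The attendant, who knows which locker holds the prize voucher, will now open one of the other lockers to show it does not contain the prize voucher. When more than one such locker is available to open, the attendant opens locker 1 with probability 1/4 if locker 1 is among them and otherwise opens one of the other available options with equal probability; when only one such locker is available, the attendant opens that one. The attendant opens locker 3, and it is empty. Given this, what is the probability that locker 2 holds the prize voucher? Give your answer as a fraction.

Consider each possible location of the prize voucher in turn.
If it is in locker 1 (prior 1/4): locker 1 holds the prize so is unavailable; the attendant chooses uniformly among the 2 others, probability 1/2; weight (1/4)·(1/2) = 1/8.
If it is in locker 2 (prior 1/4): locker 1 is available but not opened; locker 3 gets probability (1 − 1/4)/2 = 3/8; weight (1/4)·(3/8) = 3/32.
If it is in locker 3 (prior 1/4): the attendant opened locker 3, so this case is ruled out; weight (1/4)·0 = 0.
If it is in locker 4 (prior 1/4): locker 1 is available but not opened, probability 3/4; weight (1/4)·(3/4) = 3/16.
The weights sum to 13/32.
So P(the prize voucher in locker 2 | the attendant opened locker 3) = (3/32) / (13/32) = 3/13.

3/13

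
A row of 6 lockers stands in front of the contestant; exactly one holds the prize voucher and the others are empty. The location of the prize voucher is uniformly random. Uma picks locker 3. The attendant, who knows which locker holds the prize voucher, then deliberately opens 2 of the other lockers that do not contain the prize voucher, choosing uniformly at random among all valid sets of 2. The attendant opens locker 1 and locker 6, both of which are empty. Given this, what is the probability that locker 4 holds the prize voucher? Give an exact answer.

Consider each possible location of the prize voucher in turn.
If it is in either of lockers 1 and 6 (prior 1/6 each): that locker was opened and seen not to hold the prize — ruled out; weight (1/6)·0 = 0 each.
If it is in any of lockers 2, 4, and 5 (prior 1/6 each): the attendant has 6 equally likely choices, so probability 1/6; weight (1/6)·(1/6) = 1/36 each.
If it is in locker 3 (prior 1/6): the attendant has 10 equally likely choices, so probability 1/10; weight (1/6)·(1/10) = 1/60.
The weights sum to 1/10.
So P(the prize voucher in locker 4 | the attendant opened locker 1 and locker 6) = (1/36) / (1/10) = 5/18.

5/18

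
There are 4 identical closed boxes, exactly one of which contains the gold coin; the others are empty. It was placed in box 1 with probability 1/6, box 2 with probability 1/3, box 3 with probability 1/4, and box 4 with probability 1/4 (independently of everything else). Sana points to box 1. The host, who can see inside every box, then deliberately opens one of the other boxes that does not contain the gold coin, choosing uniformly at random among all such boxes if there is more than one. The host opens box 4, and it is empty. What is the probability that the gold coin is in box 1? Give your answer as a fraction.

Apply Bayes' rule, conditioning on where the gold coin actually is.
If it is in box 1 (prior 1/6): the host has 3 equally likely choices, so probability 1/3; weight (1/6)·(1/3) = 1/18.
If it is in box 2 (prior 1/3): the host has 2 equally likely choices, so probability 1/2; weight (1/3)·(1/2) = 1/6.
If it is in box 3 (prior 1/4): the host has 2 equally likely choices, so probability 1/2; weight (1/4)·(1/2) = 1/8.
If it is in box 4 (prior 1/4): the host opened box 4, so this case is ruled out; weight (1/4)·0 = 0.
The weights sum to 25/72.
So P(the gold coin in box 1 | the host opened box 4) = (1/18) / (25/72) = 4/25.

4/25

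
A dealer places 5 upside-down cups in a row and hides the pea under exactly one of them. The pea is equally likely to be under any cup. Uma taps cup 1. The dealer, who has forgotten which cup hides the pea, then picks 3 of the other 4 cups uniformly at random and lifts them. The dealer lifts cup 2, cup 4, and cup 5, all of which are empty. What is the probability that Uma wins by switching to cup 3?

Because the dealer chose which cups to lift without knowing where the pea is, the choice is independent of the prize location. Learning that none of the 3 opened cups holds the pea simply rules out those 3 locations and leaves the remaining 2 cups still equally likely by symmetry.
So P(the pea under cup 3) = 1/2.

1/2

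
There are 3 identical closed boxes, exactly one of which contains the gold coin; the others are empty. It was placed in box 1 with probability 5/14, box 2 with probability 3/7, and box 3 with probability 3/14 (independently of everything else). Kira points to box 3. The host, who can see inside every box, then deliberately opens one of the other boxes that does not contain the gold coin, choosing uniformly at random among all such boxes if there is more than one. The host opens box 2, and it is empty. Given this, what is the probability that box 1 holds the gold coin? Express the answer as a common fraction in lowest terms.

10/13

Consider each possible location of the gold coin in turn.
If it is in box 1 (prior 5/14): the host has no choice, probability 1; weight (5/14)·1 = 5/14.
If it is in box 2 (prior 3/7): the host opened box 2, so this case is ruled out; weight (3/7)·0 = 0.
If it is in box 3 (prior 3/14): the host has 2 equally likely choices, so probability 1/2; weight (3/14)·(1/2) = 3/28.
The weights sum to 13/28.
So P(the gold coin in box 1 | the host opened box 2) = (5/14) / (13/28) = 10/13.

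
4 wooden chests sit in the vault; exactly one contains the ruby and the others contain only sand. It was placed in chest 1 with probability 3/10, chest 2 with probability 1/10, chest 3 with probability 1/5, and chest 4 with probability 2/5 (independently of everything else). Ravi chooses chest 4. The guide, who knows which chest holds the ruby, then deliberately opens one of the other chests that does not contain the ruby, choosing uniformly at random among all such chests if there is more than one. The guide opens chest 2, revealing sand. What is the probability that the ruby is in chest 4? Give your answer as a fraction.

8/23

Condition on the true location of the ruby.
If it is in chest 1 (prior 3/10): the guide has 2 equally likely choices, so probability 1/2; weight (3/10)·(1/2) = 3/20.
If it is in chest 2 (prior 1/10): the guide opened chest 2, so this case is ruled out; weight (1/10)·0 = 0.
If it is in chest 3 (prior 1/5): the guide has 2 equally likely choices, so probability 1/2; weight (1/5)·(1/2) = 1/10.
If it is in chest 4 (prior 2/5): the guide has 3 equally likely choices, so probability 1/3; weight (2/5)·(1/3) = 2/15.
The weights sum to 23/60.
So P(the ruby in chest 4 | the guide opened chest 2) = (2/15) / (23/60) = 8/23.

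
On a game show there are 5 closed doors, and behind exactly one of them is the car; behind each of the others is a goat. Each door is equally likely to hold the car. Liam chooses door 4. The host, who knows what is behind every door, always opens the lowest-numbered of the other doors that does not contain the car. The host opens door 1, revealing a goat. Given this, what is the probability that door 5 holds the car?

Consider each possible location of the car in turn.
If it is behind door 1 (prior 1/5): the host opened door 1, so this case is ruled out; weight (1/5)·0 = 0.
If it is behind any of doors 2, 3, 4, and 5 (prior 1/5 each): door 1 is the lowest-numbered option available, probability 1; weight (1/5)·1 = 1/5 each.
The weights sum to 4/5.
So P(the car behind door 5 | the host opened door 1) = (1/5) / (4/5) = 1/4.

1/4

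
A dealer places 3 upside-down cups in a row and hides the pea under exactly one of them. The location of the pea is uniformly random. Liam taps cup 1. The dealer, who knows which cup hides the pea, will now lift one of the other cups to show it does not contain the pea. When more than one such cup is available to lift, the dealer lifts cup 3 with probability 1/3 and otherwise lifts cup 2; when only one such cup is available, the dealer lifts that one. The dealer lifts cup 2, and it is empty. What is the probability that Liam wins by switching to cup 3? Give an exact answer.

Condition on the true location of the pea.
If it is under cup 1 (prior 1/3): cup 3 is available but not opened, probability 2/3; weight (1/3)·(2/3) = 2/9.
If it is under cup 2 (prior 1/3): the dealer opened cup 2, so this case is ruled out; weight (1/3)·0 = 0.
If it is under cup 3 (prior 1/3): only cup 2 is available, probability 1; weight (1/3)·1 = 1/3.
The weights sum to 5/9.
So P(the pea under cup 3 | the dealer opened cup 2) = (1/3) / (5/9) = 3/5.

3/5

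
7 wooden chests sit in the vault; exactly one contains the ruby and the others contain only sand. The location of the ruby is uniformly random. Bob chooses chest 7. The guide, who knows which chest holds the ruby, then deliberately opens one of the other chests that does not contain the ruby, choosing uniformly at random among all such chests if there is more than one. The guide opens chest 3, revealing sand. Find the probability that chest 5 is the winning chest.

Apply Bayes' rule, conditioning on where the ruby actually is.
If it is in any of chests 1, 2, 4, 5, and 6 (prior 1/7 each): the guide has 5 equally likely choices, so probability 1/5; weight (1/7)·(1/5) = 1/35 each.
If it is in chest 3 (prior 1/7): the guide opened chest 3, so this case is ruled out; weight (1/7)·0 = 0.
If it is in chest 7 (prior 1/7): the guide has 6 equally likely choices, so probability 1/6; weight (1/7)·(1/6) = 1/42.
The weights sum to 1/6.
So P(the ruby in chest 5 | the guide opened chest 3) = (1/35) / (1/6) = 6/35.

6/35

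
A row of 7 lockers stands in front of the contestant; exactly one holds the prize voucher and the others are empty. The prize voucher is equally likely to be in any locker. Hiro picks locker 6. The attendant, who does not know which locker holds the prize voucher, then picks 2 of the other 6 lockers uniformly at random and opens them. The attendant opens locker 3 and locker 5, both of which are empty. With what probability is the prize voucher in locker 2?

Apply Bayes' rule, conditioning on where the prize voucher actually is.
If it is in any of lockers 1, 2, 4, 6, and 7 (prior 1/7 each): the attendant picks exactly this set with probability 1/15 regardless, and none is the prize; weight (1/7)·(1/15) = 1/105 each.
If it is in either of lockers 3 and 5 (prior 1/7 each): that locker was opened and seen not to hold the prize — ruled out; weight (1/7)·0 = 0 each.
The weights sum to 1/21.
So P(the prize voucher in locker 2 | the attendant opened locker 3 and locker 5) = (1/105) / (1/21) = 1/5.

1/5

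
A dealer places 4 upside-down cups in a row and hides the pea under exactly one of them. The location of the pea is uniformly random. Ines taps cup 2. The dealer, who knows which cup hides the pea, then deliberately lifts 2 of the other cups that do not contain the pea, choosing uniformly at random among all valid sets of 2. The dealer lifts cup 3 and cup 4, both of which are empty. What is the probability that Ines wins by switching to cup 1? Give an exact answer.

3/4

Consider each possible location of the pea in turn.
If it is under cup 1 (prior 1/4): the dealer has no choice, probability 1; weight (1/4)·1 = 1/4.
If it is under cup 2 (prior 1/4): the dealer has 3 equally likely choices, so probability 1/3; weight (1/4)·(1/3) = 1/12.
If it is under either of cups 3 and 4 (prior 1/4 each): that cup was opened and seen not to hold the prize — ruled out; weight (1/4)·0 = 0 each.
The weights sum to 1/3.
So P(the pea under cup 1 | the dealer opened cup 3 and cup 4) = (1/4) / (1/3) = 3/4.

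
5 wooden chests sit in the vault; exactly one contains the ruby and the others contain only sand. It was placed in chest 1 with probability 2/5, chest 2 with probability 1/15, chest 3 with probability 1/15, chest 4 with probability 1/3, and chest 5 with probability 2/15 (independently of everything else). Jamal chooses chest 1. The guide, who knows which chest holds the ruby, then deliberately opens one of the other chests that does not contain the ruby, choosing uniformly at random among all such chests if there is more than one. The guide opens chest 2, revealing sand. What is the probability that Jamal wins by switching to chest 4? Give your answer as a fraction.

Condition on the true location of the ruby.
If it is in chest 1 (prior 2/5): the guide has 4 equally likely choices, so probability 1/4; weight (2/5)·(1/4) = 1/10.
If it is in chest 2 (prior 1/15): the guide opened chest 2, so this case is ruled out; weight (1/15)·0 = 0.
If it is in chest 3 (prior 1/15): the guide has 3 equally likely choices, so probability 1/3; weight (1/15)·(1/3) = 1/45.
If it is in chest 4 (prior 1/3): the guide has 3 equally likely choices, so probability 1/3; weight (1/3)·(1/3) = 1/9.
If it is in chest 5 (prior 2/15): the guide has 3 equally likely choices, so probability 1/3; weight (2/15)·(1/3) = 2/45.
The weights sum to 5/18.
So P(the ruby in chest 4 | the guide opened chest 2) = (1/9) / (5/18) = 2/5.

2/5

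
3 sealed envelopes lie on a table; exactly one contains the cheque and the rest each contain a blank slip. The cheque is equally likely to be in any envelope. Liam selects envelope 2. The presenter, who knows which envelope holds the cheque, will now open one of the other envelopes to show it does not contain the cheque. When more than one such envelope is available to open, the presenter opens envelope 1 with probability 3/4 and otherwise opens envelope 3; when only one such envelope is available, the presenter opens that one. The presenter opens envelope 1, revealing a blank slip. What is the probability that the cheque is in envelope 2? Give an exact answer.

3/7

Apply Bayes' rule, conditioning on where the cheque actually is.
If it is in envelope 1 (prior 1/3): the presenter opened envelope 1, so this case is ruled out; weight (1/3)·0 = 0.
If it is in envelope 2 (prior 1/3): envelope 1 is available, opened with probability 3/4; weight (1/3)·(3/4) = 1/4.
If it is in envelope 3 (prior 1/3): only envelope 1 is available, probability 1; weight (1/3)·1 = 1/3.
The weights sum to 7/12.
So P(the cheque in envelope 2 | the presenter opened envelope 1) = (1/4) / (7/12) = 3/7.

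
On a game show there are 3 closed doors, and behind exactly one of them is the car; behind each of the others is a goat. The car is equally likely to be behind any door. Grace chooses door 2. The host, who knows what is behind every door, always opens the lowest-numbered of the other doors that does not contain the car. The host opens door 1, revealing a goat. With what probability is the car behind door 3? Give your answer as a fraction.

Consider each possible location of the car in turn.
If it is behind door 1 (prior 1/3): the host opened door 1, so this case is ruled out; weight (1/3)·0 = 0.
If it is behind either of doors 2 and 3 (prior 1/3 each): door 1 is the lowest-numbered option available, probability 1; weight (1/3)·1 = 1/3 each.
The weights sum to 2/3.
So P(the car behind door 3 | the host opened door 1) = (1/3) / (2/3) = 1/2.

1/2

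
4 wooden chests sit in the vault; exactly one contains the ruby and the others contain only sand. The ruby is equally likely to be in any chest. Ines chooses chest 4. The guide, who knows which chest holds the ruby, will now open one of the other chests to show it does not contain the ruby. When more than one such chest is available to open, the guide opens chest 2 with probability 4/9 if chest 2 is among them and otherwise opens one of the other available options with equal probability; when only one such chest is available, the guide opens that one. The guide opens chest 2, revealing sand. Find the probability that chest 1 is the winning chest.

Apply Bayes' rule, conditioning on where the ruby actually is.
If it is in any of chests 1, 3, and 4 (prior 1/4 each): chest 2 is available, opened with probability 4/9; weight (1/4)·(4/9) = 1/9 each.
If it is in chest 2 (prior 1/4): the guide opened chest 2, so this case is ruled out; weight (1/4)·0 = 0.
The weights sum to 1/3.
So P(the ruby in chest 1 | the guide opened chest 2) = (1/9) / (1/3) = 1/3.

1/3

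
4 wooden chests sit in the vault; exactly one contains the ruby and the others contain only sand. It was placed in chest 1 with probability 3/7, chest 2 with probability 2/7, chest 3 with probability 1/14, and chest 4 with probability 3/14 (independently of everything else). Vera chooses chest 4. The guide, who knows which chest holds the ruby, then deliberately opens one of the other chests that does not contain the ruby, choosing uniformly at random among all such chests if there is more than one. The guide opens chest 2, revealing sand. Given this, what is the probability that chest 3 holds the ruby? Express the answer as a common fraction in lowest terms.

Consider each possible location of the ruby in turn.
If it is in chest 1 (prior 3/7): the guide has 2 equally likely choices, so probability 1/2; weight (3/7)·(1/2) = 3/14.
If it is in chest 2 (prior 2/7): the guide opened chest 2, so this case is ruled out; weight (2/7)·0 = 0.
If it is in chest 3 (prior 1/14): the guide has 2 equally likely choices, so probability 1/2; weight (1/14)·(1/2) = 1/28.
If it is in chest 4 (prior 3/14): the guide has 3 equally likely choices, so probability 1/3; weight (3/14)·(1/3) = 1/14.
The weights sum to 9/28.
So P(the ruby in chest 3 | the guide opened chest 2) = (1/28) / (9/28) = 1/9.

1/9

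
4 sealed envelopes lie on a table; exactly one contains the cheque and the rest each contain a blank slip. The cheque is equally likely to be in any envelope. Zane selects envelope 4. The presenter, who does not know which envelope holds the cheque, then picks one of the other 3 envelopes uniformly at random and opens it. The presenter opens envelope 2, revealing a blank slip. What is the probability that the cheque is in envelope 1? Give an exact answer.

Apply Bayes' rule, conditioning on where the cheque actually is.
If it is in any of envelopes 1, 3, and 4 (prior 1/4 each): the presenter picks envelope 2 with probability 1/3 regardless, and it is not the prize; weight (1/4)·(1/3) = 1/12 each.
If it is in envelope 2 (prior 1/4): the presenter opened envelope 2, so this case is ruled out; weight (1/4)·0 = 0.
The weights sum to 1/4.
So P(the cheque in envelope 1 | the presenter opened envelope 2) = (1/12) / (1/4) = 1/3.

1/3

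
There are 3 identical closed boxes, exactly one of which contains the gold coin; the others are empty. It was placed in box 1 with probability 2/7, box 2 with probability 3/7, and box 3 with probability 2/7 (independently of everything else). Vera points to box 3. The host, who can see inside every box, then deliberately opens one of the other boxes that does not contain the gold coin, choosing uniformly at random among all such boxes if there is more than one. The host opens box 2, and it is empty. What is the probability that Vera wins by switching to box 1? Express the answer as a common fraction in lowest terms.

Apply Bayes' rule, conditioning on where the gold coin actually is.
If it is in box 1 (prior 2/7): the host has no choice, probability 1; weight (2/7)·1 = 2/7.
If it is in box 2 (prior 3/7): the host opened box 2, so this case is ruled out; weight (3/7)·0 = 0.
If it is in box 3 (prior 2/7): the host has 2 equally likely choices, so probability 1/2; weight (2/7)·(1/2) = 1/7.
The weights sum to 3/7.
So P(the gold coin in box 1 | the host opened box 2) = (2/7) / (3/7) = 2/3.

2/3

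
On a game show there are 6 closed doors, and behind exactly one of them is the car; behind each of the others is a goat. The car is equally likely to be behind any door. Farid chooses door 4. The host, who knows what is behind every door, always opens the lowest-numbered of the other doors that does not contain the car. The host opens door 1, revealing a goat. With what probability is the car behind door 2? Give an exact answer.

Consider each possible location of the car in turn.
If it is behind door 1 (prior 1/6): the host opened door 1, so this case is ruled out; weight (1/6)·0 = 0.
If it is behind any of doors 2, 3, 4, 5, and 6 (prior 1/6 each): door 1 is the lowest-numbered option available, probability 1; weight (1/6)·1 = 1/6 each.
The weights sum to 5/6.
So P(the car behind door 2 | the host opened door 1) = (1/6) / (5/6) = 1/5.

1/5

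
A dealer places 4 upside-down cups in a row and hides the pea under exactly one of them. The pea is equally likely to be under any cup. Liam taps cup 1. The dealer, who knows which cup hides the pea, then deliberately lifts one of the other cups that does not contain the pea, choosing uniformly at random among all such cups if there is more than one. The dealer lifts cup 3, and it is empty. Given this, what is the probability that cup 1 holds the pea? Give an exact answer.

Consider each possible location of the pea in turn.
If it is under cup 1 (prior 1/4): the dealer has 3 equally likely choices, so probability 1/3; weight (1/4)·(1/3) = 1/12.
If it is under either of cups 2 and 4 (prior 1/4 each): the dealer has 2 equally likely choices, so probability 1/2; weight (1/4)·(1/2) = 1/8 each.
If it is under cup 3 (prior 1/4): the dealer opened cup 3, so this case is ruled out; weight (1/4)·0 = 0.
The weights sum to 1/3.
So P(the pea under cup 1 | the dealer opened cup 3) = (1/12) / (1/3) = 1/4.

1/4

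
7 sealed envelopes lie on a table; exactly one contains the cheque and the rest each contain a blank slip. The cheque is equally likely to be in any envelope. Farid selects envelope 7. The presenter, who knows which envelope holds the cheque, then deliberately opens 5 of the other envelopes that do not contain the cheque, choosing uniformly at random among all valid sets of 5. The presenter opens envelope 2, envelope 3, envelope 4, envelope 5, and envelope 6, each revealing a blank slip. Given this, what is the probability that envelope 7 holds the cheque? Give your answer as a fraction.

1/7

Apply Bayes' rule, conditioning on where the cheque actually is.
If it is in envelope 1 (prior 1/7): the presenter has no choice, probability 1; weight (1/7)·1 = 1/7.
If it is in any of envelopes 2, 3, 4, 5, and 6 (prior 1/7 each): that envelope was opened and seen not to hold the prize — ruled out; weight (1/7)·0 = 0 each.
If it is in envelope 7 (prior 1/7): the presenter has 6 equally likely choices, so probability 1/6; weight (1/7)·(1/6) = 1/42.
The weights sum to 1/6.
So P(the cheque in envelope 7 | the presenter opened envelope 2, envelope 3, envelope 4, envelope 5, and envelope 6) = (1/42) / (1/6) = 1/7.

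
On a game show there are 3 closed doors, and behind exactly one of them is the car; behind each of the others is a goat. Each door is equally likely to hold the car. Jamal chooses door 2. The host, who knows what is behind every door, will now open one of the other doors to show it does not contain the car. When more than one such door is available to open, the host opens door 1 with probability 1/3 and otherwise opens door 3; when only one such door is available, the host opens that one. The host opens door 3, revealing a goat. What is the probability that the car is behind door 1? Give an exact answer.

3/5

Apply Bayes' rule, conditioning on where the car actually is.
If it is behind door 1 (prior 1/3): only door 3 is available, probability 1; weight (1/3)·1 = 1/3.
If it is behind door 2 (prior 1/3): door 1 is available but not opened, probability 2/3; weight (1/3)·(2/3) = 2/9.
If it is behind door 3 (prior 1/3): the host opened door 3, so this case is ruled out; weight (1/3)·0 = 0.
The weights sum to 5/9.
So P(the car behind door 1 | the host opened door 3) = (1/3) / (5/9) = 3/5.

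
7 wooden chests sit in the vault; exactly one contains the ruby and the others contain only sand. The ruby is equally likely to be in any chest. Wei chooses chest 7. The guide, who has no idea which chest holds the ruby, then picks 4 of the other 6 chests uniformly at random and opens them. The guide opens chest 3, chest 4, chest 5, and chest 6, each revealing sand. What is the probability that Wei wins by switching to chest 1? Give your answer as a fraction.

Condition on the true location of the ruby.
If it is in any of chests 1, 2, and 7 (prior 1/7 each): the guide picks exactly this set with probability 1/15 regardless, and none is the prize; weight (1/7)·(1/15) = 1/105 each.
If it is in any of chests 3, 4, 5, and 6 (prior 1/7 each): that chest was opened and seen not to hold the prize — ruled out; weight (1/7)·0 = 0 each.
The weights sum to 1/35.
So P(the ruby in chest 1 | the guide opened chest 3, chest 4, chest 5, and chest 6) = (1/105) / (1/35) = 1/3.

1/3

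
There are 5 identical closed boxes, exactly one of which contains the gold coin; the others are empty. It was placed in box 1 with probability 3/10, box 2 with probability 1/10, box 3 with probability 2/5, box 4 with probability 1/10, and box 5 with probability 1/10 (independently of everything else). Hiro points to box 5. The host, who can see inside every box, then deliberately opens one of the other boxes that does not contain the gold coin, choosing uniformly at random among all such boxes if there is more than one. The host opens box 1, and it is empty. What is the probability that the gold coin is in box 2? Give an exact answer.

4/27

Condition on the true location of the gold coin.
If it is in box 1 (prior 3/10): the host opened box 1, so this case is ruled out; weight (3/10)·0 = 0.
If it is in either of boxes 2 and 4 (prior 1/10 each): the host has 3 equally likely choices, so probability 1/3; weight (1/10)·(1/3) = 1/30 each.
If it is in box 3 (prior 2/5): the host has 3 equally likely choices, so probability 1/3; weight (2/5)·(1/3) = 2/15.
If it is in box 5 (prior 1/10): the host has 4 equally likely choices, so probability 1/4; weight (1/10)·(1/4) = 1/40.
The weights sum to 9/40.
So P(the gold coin in box 2 | the host opened box 1) = (1/30) / (9/40) = 4/27.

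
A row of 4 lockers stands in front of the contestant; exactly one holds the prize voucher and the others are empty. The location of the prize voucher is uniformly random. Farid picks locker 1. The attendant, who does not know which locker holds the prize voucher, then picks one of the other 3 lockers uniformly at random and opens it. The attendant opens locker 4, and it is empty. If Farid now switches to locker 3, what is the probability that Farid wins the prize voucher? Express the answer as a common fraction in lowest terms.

Because the attendant chose which locker to open without knowing where the prize voucher is, the choice is independent of the prize location. Learning that locker 4 does not hold the prize voucher simply rules out that one location and leaves the remaining 3 lockers still equally likely by symmetry.
So P(the prize voucher in locker 3) = 1/3.

1/3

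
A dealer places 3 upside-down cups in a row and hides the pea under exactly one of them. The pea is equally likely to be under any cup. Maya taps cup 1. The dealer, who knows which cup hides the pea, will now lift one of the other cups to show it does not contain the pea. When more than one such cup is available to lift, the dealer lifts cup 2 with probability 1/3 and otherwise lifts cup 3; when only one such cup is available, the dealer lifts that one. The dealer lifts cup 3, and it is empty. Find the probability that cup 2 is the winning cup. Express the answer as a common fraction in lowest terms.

Condition on the true location of the pea.
If it is under cup 1 (prior 1/3): cup 2 is available but not opened, probability 2/3; weight (1/3)·(2/3) = 2/9.
If it is under cup 2 (prior 1/3): only cup 3 is available, probability 1; weight (1/3)·1 = 1/3.
If it is under cup 3 (prior 1/3): the dealer opened cup 3, so this case is ruled out; weight (1/3)·0 = 0.
The weights sum to 5/9.
So P(the pea under cup 2 | the dealer opened cup 3) = (1/3) / (5/9) = 3/5.

3/5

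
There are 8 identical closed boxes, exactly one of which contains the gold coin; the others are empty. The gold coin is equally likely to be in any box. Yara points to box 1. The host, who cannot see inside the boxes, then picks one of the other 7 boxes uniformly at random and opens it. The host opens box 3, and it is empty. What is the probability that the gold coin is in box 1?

1/7

Consider each possible location of the gold coin in turn.
If it is in any of boxes 1, 2, 4, 5, 6, 7, and 8 (prior 1/8 each): the host picks box 3 with probability 1/7 regardless, and it is not the prize; weight (1/8)·(1/7) = 1/56 each.
If it is in box 3 (prior 1/8): the host opened box 3, so this case is ruled out; weight (1/8)·0 = 0.
The weights sum to 1/8.
So P(the gold coin in box 1 | the host opened box 3) = (1/56) / (1/8) = 1/7.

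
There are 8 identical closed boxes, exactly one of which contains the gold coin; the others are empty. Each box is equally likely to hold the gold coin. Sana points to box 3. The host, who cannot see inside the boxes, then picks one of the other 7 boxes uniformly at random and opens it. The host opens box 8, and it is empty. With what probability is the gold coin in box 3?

Because the host chose which box to open without knowing where the gold coin is, the choice is independent of the prize location. Learning that box 8 does not hold the gold coin simply rules out that one location and leaves the remaining 7 boxes still equally likely by symmetry.
So P(the gold coin in box 3) = 1/7.

1/7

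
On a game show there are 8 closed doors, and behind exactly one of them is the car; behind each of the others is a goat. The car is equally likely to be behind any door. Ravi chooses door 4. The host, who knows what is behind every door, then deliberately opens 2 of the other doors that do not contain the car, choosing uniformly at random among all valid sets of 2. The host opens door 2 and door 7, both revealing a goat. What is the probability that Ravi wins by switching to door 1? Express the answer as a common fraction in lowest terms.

Consider each possible location of the car in turn.
If it is behind any of doors 1, 3, 5, 6, and 8 (prior 1/8 each): the host has 15 equally likely choices, so probability 1/15; weight (1/8)·(1/15) = 1/120 each.
If it is behind either of doors 2 and 7 (prior 1/8 each): that door was opened and seen not to hold the prize — ruled out; weight (1/8)·0 = 0 each.
If it is behind door 4 (prior 1/8): the host has 21 equally likely choices, so probability 1/21; weight (1/8)·(1/21) = 1/168.
The weights sum to 1/21.
So P(the car behind door 1 | the host opened door 2 and door 7) = (1/120) / (1/21) = 7/40.

7/40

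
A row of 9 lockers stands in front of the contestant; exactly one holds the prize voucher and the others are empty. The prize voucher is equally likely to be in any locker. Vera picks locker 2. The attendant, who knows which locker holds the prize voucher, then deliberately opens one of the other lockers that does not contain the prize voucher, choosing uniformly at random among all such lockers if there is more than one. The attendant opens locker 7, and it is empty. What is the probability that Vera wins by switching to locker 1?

Apply Bayes' rule, conditioning on where the prize voucher actually is.
If it is in any of lockers 1, 3, 4, 5, 6, 8, and 9 (prior 1/9 each): the attendant has 7 equally likely choices, so probability 1/7; weight (1/9)·(1/7) = 1/63 each.
If it is in locker 2 (prior 1/9): the attendant has 8 equally likely choices, so probability 1/8; weight (1/9)·(1/8) = 1/72.
If it is in locker 7 (prior 1/9): the attendant opened locker 7, so this case is ruled out; weight (1/9)·0 = 0.
The weights sum to 1/8.
So P(the prize voucher in locker 1 | the attendant opened locker 7) = (1/63) / (1/8) = 8/63.

8/63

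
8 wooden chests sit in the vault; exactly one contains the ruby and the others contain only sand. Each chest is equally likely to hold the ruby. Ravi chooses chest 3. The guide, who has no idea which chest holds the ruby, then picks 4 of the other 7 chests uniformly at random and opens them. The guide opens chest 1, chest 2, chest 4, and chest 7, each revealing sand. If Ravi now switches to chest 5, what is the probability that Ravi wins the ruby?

Because the guide chose which chests to open without knowing where the ruby is, the choice is independent of the prize location. Learning that none of the 4 opened chests holds the ruby simply rules out those 4 locations and leaves the remaining 4 chests still equally likely by symmetry.
So P(the ruby in chest 5) = 1/4.

1/4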